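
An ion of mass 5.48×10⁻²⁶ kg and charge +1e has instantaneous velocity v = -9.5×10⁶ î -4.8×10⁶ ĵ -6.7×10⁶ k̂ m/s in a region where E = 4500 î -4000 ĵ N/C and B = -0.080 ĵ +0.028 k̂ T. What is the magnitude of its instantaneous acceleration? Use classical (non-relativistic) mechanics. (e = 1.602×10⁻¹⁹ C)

v×B = (-6.70×10⁵, 2.66×10⁵, 7.60×10⁵) N/C.
E + v×B = (-6.66×10⁵, 2.62×10⁵, 7.60×10⁵) N/C.
F = q(E + v×B) = (1.602×10⁻¹⁹ C)·(-6.66×10⁵, 2.62×10⁵, 7.60×10⁵) = (-1.07×10⁻¹³, 4.20×10⁻¹⁴, 1.22×10⁻¹³) N.
|a| = |F|/m = 1.672×10⁻¹³/5.48×10⁻²⁶ ≈ 3.05×10¹² m/s².

|a| ≈ 3.05×10¹² m/s²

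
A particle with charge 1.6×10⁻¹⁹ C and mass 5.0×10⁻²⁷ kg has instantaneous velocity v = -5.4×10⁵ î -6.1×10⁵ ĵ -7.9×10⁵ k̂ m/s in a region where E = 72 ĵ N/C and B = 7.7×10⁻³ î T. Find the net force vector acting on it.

v×B = (0, -6080, 4700) N/C.
E + v×B = (0, -6010, 4700) N/C.
F = q(E + v×B) = (1.6×10⁻¹⁹ C)·(0, -6010, 4700) = (0, -9.62×10⁻¹⁶, 7.52×10⁻¹⁶) N.

F ≈ (0, -9.62×10⁻¹⁶, 7.52×10⁻¹⁶) N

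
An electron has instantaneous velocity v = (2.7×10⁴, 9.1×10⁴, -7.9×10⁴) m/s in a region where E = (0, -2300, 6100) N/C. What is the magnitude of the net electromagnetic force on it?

Only an electric field acts, so F = qE = (−1.602×10⁻¹⁹ C)·(0, -2300, 6100) = (0, 3.68×10⁻¹⁶, -9.77×10⁻¹⁶) N.
|F| = 1.04×10⁻¹⁵ N.

|F| ≈ 1.04×10⁻¹⁵ N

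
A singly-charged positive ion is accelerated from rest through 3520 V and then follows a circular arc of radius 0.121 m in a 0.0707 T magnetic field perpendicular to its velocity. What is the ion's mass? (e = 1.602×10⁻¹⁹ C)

Combine |q|V = ½mv² and r = mv/(|q|B): eliminate v to get m = qB²r²/(2V).
m = (1.602×10⁻¹⁹)(0.0707)²(0.121)²/(2·3520) ≈ 1.67×10⁻²⁷ kg.

m ≈ 1.67×10⁻²⁷ kg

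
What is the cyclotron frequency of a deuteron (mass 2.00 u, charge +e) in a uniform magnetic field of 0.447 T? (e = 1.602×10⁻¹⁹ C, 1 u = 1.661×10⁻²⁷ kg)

f = |q|B/(2πm).
f = (1.602×10⁻¹⁹)(0.447)/(2π·3.322×10⁻²⁷) ≈ 3.43×10⁶ Hz.

f ≈ 3.43×10⁶ Hz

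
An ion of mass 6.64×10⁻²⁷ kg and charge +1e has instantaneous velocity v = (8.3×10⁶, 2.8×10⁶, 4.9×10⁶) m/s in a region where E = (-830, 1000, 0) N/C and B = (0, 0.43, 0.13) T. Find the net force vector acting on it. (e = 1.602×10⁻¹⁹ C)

F ≈ (-2.79×10⁻¹³, -1.73×10⁻¹³, 5.72×10⁻¹³) N

v×B = (-1.74×10⁶, -1.08×10⁶, 3.57×10⁶) N/C.
E + v×B = (-1.74×10⁶, -1.08×10⁶, 3.57×10⁶) N/C.
F = q(E + v×B) = (1.602×10⁻¹⁹ C)·(-1.74×10⁶, -1.08×10⁶, 3.57×10⁶) = (-2.79×10⁻¹³, -1.73×10⁻¹³, 5.72×10⁻¹³) N.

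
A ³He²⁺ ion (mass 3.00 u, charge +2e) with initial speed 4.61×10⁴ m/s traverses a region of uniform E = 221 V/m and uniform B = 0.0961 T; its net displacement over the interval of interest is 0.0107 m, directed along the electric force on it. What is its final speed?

B does no work; ΔKE = |q|E d.
½mv_f² = ½mv₀² + |q|Ed = ½(4.983×10⁻²⁷)(4.61×10⁴)² + (3.204×10⁻¹⁹)(221)(0.0107) ≈ 5.295×10⁻¹⁸ J + 7.576×10⁻¹⁹ J ≈ 6.053×10⁻¹⁸ J.
v_f = √(2·6.053×10⁻¹⁸/4.983×10⁻²⁷) ≈ 4.93×10⁴ m/s.

v_f ≈ 4.93×10⁴ m/s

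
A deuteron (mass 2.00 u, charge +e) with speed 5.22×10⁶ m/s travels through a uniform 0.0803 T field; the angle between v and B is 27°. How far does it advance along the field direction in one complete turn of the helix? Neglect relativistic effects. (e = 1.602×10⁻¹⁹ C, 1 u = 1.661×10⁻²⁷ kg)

p ≈ 7.55 m

v∥ = v cosθ = 5.22×10⁶·cos27° ≈ 4.651×10⁶ m/s.
T = 2πm/(|q|B) = 2π(3.322×10⁻²⁷)/((1.602×10⁻¹⁹)(0.0803)) ≈ 1.623×10⁻⁶ s.
pitch = v∥ T = (4.651×10⁶)(1.623×10⁻⁶) ≈ 7.55 m.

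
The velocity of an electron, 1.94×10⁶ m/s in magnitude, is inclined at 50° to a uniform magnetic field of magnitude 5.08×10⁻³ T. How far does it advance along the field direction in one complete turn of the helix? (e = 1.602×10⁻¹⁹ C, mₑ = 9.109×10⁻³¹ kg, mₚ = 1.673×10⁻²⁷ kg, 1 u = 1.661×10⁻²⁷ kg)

p ≈ 8.77×10⁻³ m

v∥ = v cosθ = 1.94×10⁶·cos50° ≈ 1.247×10⁶ m/s.
T = 2πm/(|q|B) = 2π(9.109×10⁻³¹)/((1.602×10⁻¹⁹)(5.08×10⁻³)) ≈ 7.033×10⁻⁹ s.
pitch = v∥ T = (1.247×10⁶)(7.033×10⁻⁹) ≈ 8.77×10⁻³ m.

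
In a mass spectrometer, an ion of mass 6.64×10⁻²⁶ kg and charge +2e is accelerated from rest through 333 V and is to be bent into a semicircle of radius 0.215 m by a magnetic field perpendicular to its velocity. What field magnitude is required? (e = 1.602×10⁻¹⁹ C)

v = √(2|q|V/m) = √(2·3.204×10⁻¹⁹·333/6.64×10⁻²⁶) ≈ 5.669×10⁴ m/s.
B = mv/(|q|r) = (6.64×10⁻²⁶)(5.669×10⁴)/((3.204×10⁻¹⁹)(0.215)) ≈ 0.0546 T.

B ≈ 0.0546 T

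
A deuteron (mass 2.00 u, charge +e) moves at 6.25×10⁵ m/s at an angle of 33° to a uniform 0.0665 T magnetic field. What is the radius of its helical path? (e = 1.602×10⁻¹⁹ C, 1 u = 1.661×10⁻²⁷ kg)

v⊥ = v sinθ = 6.25×10⁵·sin33° ≈ 3.404×10⁵ m/s.
r = m v⊥/(|q|B) = (3.322×10⁻²⁷)(3.404×10⁵)/((1.602×10⁻¹⁹)(0.0665)) ≈ 0.106 m.

r ≈ 0.106 m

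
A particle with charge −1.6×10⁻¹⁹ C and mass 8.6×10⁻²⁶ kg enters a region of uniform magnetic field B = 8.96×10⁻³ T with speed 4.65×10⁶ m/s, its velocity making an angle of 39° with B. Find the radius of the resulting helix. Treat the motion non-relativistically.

v⊥ = v sinθ = 4.65×10⁶·sin39° ≈ 2.926×10⁶ m/s.
r = m v⊥/(|q|B) = (8.6×10⁻²⁶)(2.926×10⁶)/((1.6×10⁻¹⁹)(8.96×10⁻³)) ≈ 176 m.

r ≈ 176 m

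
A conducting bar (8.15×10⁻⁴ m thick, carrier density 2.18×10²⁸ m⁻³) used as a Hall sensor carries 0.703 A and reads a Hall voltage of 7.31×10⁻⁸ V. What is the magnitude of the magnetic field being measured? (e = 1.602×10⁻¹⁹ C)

B ≈ 0.296 T

From V_H = IB/(n e t), B = V_H n e t / I.
B = (7.31×10⁻⁸)(2.18×10²⁸)(1.602×10⁻¹⁹)(8.15×10⁻⁴)/0.703 ≈ 0.296 T.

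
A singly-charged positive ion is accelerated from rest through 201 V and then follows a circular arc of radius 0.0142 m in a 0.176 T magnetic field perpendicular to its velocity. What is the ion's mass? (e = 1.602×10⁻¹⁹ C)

m ≈ 2.49×10⁻²⁷ kg

Combine |q|V = ½mv² and r = mv/(|q|B): eliminate v to get m = qB²r²/(2V).
m = (1.602×10⁻¹⁹)(0.176)²(0.0142)²/(2·201) ≈ 2.49×10⁻²⁷ kg.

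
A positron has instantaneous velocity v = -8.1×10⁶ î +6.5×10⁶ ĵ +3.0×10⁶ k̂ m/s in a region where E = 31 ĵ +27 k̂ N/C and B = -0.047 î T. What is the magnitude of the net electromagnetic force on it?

|F| ≈ 5.39×10⁻¹⁴ N

v×B = (0, -1.41×10⁵, 3.06×10⁵) N/C.
E + v×B = (0, -1.41×10⁵, 3.06×10⁵) N/C.
F = q(E + v×B) = (1.602×10⁻¹⁹ C)·(0, -1.41×10⁵, 3.06×10⁵) = (0, -2.26×10⁻¹⁴, 4.89×10⁻¹⁴) N.
|F| = 5.39×10⁻¹⁴ N.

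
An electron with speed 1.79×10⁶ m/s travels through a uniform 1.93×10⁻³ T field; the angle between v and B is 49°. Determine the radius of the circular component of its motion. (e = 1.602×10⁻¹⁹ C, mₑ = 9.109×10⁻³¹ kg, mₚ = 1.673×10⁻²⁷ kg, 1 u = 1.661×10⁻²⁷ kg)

r ≈ 3.98×10⁻³ m

v⊥ = v sinθ = 1.79×10⁶·sin49° ≈ 1.351×10⁶ m/s.
r = m v⊥/(|q|B) = (9.109×10⁻³¹)(1.351×10⁶)/((1.602×10⁻¹⁹)(1.93×10⁻³)) ≈ 3.98×10⁻³ m.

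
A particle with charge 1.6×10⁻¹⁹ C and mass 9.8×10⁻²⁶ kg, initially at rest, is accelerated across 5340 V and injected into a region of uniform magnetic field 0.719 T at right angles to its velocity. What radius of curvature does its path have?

r ≈ 0.112 m

Acceleration: |q|V = ½mv² ⇒ v = √(2|q|V/m) = √(2·1.6×10⁻¹⁹·5340/9.8×10⁻²⁶) ≈ 1.320×10⁵ m/s.
In the field: r = mv/(|q|B) = (9.8×10⁻²⁶)(1.320×10⁵)/((1.6×10⁻¹⁹)(0.719)) ≈ 0.112 m.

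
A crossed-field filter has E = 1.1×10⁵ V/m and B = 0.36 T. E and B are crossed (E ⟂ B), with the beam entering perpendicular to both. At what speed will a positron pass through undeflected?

v = 3.1×10⁵ m/s

Zero net Lorentz force requires |qE| = |q v×B|, i.e. E = vB.
v = E/B = 1.1×10⁵/0.36 = 3.1×10⁵ m/s.
The result is independent of the particle's charge and mass.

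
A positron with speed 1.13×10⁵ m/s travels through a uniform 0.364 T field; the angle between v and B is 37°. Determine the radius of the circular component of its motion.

r ≈ 1.06×10⁻⁶ m

v⊥ = v sinθ = 1.13×10⁵·sin37° ≈ 6.801×10⁴ m/s.
r = m v⊥/(|q|B) = (9.109×10⁻³¹)(6.801×10⁴)/((1.602×10⁻¹⁹)(0.364)) ≈ 1.06×10⁻⁶ m.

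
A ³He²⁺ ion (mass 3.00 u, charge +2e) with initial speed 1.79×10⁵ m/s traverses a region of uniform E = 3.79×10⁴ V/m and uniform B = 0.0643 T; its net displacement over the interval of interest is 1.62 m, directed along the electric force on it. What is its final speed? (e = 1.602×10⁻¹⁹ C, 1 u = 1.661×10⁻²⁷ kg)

B does no work; ΔKE = |q|E d.
½mv_f² = ½mv₀² + |q|Ed = ½(4.983×10⁻²⁷)(1.79×10⁵)² + (3.204×10⁻¹⁹)(3.79×10⁴)(1.62) ≈ 7.983×10⁻¹⁷ J + 1.967×10⁻¹⁴ J ≈ 1.975×10⁻¹⁴ J.
v_f = √(2·1.975×10⁻¹⁴/4.983×10⁻²⁷) ≈ 2.82×10⁶ m/s.

v_f ≈ 2.82×10⁶ m/s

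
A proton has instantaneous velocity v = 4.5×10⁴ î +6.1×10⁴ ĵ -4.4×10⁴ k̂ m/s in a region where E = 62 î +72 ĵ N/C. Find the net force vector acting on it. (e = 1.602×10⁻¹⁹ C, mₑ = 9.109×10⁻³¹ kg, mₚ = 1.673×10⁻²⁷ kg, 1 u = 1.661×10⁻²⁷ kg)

Only an electric field acts, so F = qE = (1.602×10⁻¹⁹ C)·(62.0, 72.0, 0) = (9.93×10⁻¹⁸, 1.15×10⁻¹⁷, 0) N.

F ≈ (9.93×10⁻¹⁸, 1.15×10⁻¹⁷, 0) N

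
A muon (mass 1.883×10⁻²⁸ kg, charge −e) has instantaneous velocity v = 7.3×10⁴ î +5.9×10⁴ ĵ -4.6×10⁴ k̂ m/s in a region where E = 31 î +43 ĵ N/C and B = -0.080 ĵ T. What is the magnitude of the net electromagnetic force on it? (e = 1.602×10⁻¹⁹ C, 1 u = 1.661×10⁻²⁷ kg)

|F| ≈ 1.10×10⁻¹⁵ N

v×B = (-3680, 0, -5840) N/C.
E + v×B = (-3650, 43.0, -5840) N/C.
F = q(E + v×B) = (−1.602×10⁻¹⁹ C)·(-3650, 43.0, -5840) = (5.85×10⁻¹⁶, -6.89×10⁻¹⁸, 9.36×10⁻¹⁶) N.
|F| = 1.10×10⁻¹⁵ N.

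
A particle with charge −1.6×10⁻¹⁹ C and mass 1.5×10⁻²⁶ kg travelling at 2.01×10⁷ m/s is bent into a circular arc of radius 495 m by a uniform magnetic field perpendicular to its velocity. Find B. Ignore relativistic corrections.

B ≈ 3.81×10⁻³ T

From |q|vB = mv²/r, B = mv/(|q|r).
B = (1.5×10⁻²⁶)(2.01×10⁷)/((1.6×10⁻¹⁹)(495)) ≈ 3.81×10⁻³ T.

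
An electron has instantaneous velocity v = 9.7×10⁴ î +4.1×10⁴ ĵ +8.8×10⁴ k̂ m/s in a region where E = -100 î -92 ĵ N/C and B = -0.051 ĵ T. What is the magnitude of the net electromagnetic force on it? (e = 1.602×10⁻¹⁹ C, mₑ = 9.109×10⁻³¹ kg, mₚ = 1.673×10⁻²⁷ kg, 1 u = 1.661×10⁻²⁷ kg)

|F| ≈ 1.06×10⁻¹⁵ N

v×B = (4490, 0, -4950) N/C.
E + v×B = (4390, -92.0, -4950) N/C.
F = q(E + v×B) = (−1.602×10⁻¹⁹ C)·(4390, -92.0, -4950) = (-7.03×10⁻¹⁶, 1.47×10⁻¹⁷, 7.93×10⁻¹⁶) N.
|F| = 1.06×10⁻¹⁵ N.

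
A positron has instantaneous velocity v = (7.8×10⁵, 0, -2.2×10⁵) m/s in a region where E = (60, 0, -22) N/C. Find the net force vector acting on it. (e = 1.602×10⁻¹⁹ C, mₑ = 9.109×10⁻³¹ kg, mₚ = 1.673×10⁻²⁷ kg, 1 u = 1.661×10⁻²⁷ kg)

Only an electric field acts, so F = qE = (1.602×10⁻¹⁹ C)·(60.0, 0, -22.0) = (9.61×10⁻¹⁸, 0, -3.52×10⁻¹⁸) N.

F ≈ (9.61×10⁻¹⁸, 0, -3.52×10⁻¹⁸) N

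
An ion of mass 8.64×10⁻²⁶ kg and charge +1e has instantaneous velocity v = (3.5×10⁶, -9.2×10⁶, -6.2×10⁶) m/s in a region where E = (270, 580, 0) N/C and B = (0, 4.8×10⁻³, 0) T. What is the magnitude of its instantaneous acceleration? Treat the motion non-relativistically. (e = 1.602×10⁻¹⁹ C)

|a| ≈ 6.38×10¹⁰ m/s²

v×B = (2.98×10⁴, 0, 1.68×10⁴) N/C.
E + v×B = (3.00×10⁴, 580, 1.68×10⁴) N/C.
F = q(E + v×B) = (1.602×10⁻¹⁹ C)·(3.00×10⁴, 580, 1.68×10⁴) = (4.81×10⁻¹⁵, 9.29×10⁻¹⁷, 2.69×10⁻¹⁵) N.
|a| = |F|/m = 5.513×10⁻¹⁵/8.64×10⁻²⁶ ≈ 6.38×10¹⁰ m/s².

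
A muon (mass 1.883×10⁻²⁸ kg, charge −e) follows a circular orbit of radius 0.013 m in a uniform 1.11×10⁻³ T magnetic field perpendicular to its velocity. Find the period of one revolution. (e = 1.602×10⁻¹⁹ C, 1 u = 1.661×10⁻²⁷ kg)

The cyclotron period depends only on m, q, B: T = 2πm/(|q|B).
T = 2π(1.883×10⁻²⁸)/((1.602×10⁻¹⁹)(1.11×10⁻³)) ≈ 6.65×10⁻⁶ s.

T ≈ 6.65×10⁻⁶ s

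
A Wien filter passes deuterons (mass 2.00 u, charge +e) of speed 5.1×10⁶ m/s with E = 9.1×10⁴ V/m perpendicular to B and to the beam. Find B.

Balance of forces in the selector: qE = qvB ⇒ B = E/v.
B = 9.1×10⁴/5.1×10⁶ = 0.018 T.

B = 0.018 T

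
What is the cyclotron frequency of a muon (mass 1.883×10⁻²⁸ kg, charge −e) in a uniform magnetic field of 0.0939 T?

f = |q|B/(2πm).
f = (1.602×10⁻¹⁹)(0.0939)/(2π·1.883×10⁻²⁸) ≈ 1.27×10⁷ Hz.

f ≈ 1.27×10⁷ Hz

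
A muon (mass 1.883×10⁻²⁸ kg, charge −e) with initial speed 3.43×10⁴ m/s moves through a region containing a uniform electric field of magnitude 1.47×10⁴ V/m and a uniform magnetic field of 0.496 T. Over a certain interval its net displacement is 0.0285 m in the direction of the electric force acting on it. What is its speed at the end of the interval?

B does no work; ΔKE = |q|E d.
½mv_f² = ½mv₀² + |q|Ed = ½(1.883×10⁻²⁸)(3.43×10⁴)² + (1.602×10⁻¹⁹)(1.47×10⁴)(0.0285) ≈ 1.108×10⁻¹⁹ J + 6.712×10⁻¹⁷ J ≈ 6.723×10⁻¹⁷ J.
v_f = √(2·6.723×10⁻¹⁷/1.883×10⁻²⁸) ≈ 8.45×10⁵ m/s.

v_f ≈ 8.45×10⁵ m/s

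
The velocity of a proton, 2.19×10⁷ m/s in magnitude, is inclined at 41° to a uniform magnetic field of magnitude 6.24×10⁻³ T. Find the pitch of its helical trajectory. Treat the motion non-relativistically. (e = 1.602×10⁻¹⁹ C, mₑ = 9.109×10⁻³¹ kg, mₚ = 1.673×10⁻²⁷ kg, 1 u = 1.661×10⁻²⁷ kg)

p ≈ 174 m

v∥ = v cosθ = 2.19×10⁷·cos41° ≈ 1.653×10⁷ m/s.
T = 2πm/(|q|B) = 2π(1.673×10⁻²⁷)/((1.602×10⁻¹⁹)(6.24×10⁻³)) ≈ 1.052×10⁻⁵ s.
pitch = v∥ T = (1.653×10⁷)(1.052×10⁻⁵) ≈ 174 m.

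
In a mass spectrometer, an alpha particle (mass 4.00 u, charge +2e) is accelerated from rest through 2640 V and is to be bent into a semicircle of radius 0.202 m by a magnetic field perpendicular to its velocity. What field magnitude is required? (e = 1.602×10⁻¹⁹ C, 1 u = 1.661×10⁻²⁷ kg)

v = √(2|q|V/m) = √(2·3.204×10⁻¹⁹·2640/6.644×10⁻²⁷) ≈ 5.046×10⁵ m/s.
B = mv/(|q|r) = (6.644×10⁻²⁷)(5.046×10⁵)/((3.204×10⁻¹⁹)(0.202)) ≈ 0.0518 T.

B ≈ 0.0518 T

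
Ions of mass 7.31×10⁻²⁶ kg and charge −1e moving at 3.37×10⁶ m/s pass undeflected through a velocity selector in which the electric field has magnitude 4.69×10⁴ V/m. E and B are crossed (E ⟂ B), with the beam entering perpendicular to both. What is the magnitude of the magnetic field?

B = 0.0139 T

Balance of forces in the selector: qE = qvB ⇒ B = E/v.
B = 4.69×10⁴/3.37×10⁶ = 0.0139 T.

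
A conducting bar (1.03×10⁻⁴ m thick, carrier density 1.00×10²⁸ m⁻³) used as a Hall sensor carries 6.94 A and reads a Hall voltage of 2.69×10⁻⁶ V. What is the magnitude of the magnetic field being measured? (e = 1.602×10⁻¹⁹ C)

From V_H = IB/(n e t), B = V_H n e t / I.
B = (2.69×10⁻⁶)(1.00×10²⁸)(1.602×10⁻¹⁹)(1.03×10⁻⁴)/6.94 ≈ 0.0640 T.

B ≈ 0.0640 T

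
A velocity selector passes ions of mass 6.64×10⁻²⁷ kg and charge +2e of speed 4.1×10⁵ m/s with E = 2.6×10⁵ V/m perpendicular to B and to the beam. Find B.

Balance of forces in the selector: qE = qvB ⇒ B = E/v.
B = 2.6×10⁵/4.1×10⁵ = 0.63 T.

B = 0.63 T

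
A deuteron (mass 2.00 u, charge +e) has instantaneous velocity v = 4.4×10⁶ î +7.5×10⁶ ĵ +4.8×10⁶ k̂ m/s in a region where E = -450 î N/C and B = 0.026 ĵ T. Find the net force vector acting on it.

v×B = (-1.25×10⁵, 0, 1.14×10⁵) N/C.
E + v×B = (-1.25×10⁵, 0, 1.14×10⁵) N/C.
F = q(E + v×B) = (1.602×10⁻¹⁹ C)·(-1.25×10⁵, 0, 1.14×10⁵) = (-2.01×10⁻¹⁴, 0, 1.83×10⁻¹⁴) N.

F ≈ (-2.01×10⁻¹⁴, 0, 1.83×10⁻¹⁴) N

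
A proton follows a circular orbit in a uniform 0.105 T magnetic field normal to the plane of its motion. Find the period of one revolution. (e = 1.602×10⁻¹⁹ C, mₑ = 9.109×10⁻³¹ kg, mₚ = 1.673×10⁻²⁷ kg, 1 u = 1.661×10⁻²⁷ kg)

The cyclotron period depends only on m, q, B: T = 2πm/(|q|B).
T = 2π(1.673×10⁻²⁷)/((1.602×10⁻¹⁹)(0.105)) ≈ 6.25×10⁻⁷ s.

T ≈ 6.25×10⁻⁷ s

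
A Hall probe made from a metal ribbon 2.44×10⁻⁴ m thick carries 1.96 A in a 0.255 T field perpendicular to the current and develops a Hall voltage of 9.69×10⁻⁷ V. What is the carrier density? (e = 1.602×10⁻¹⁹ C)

n ≈ 1.32×10²⁸ m⁻³

From V_H = IB/(n e t), n = IB/(V_H e t).
n = (1.96)(0.255)/((9.69×10⁻⁷)(1.602×10⁻¹⁹)(2.44×10⁻⁴)) ≈ 1.32×10²⁸ m⁻³.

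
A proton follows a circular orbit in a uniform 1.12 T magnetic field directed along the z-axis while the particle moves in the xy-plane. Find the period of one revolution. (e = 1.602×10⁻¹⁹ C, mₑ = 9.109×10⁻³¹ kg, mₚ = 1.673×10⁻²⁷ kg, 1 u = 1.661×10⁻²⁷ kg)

T ≈ 5.86×10⁻⁸ s

The cyclotron period depends only on m, q, B: T = 2πm/(|q|B).
T = 2π(1.673×10⁻²⁷)/((1.602×10⁻¹⁹)(1.12)) ≈ 5.86×10⁻⁸ s.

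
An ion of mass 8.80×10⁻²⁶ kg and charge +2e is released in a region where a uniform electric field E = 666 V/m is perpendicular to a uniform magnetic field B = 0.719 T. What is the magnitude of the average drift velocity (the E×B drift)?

v_d ≈ 926 m/s

The E×B drift speed is v_d = E/B.
v_d = 666/0.719 = 926 m/s.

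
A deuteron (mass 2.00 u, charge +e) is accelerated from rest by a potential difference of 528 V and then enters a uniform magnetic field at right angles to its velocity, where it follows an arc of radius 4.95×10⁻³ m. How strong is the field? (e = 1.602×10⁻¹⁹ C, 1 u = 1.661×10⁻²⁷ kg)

v = √(2|q|V/m) = √(2·1.602×10⁻¹⁹·528/3.322×10⁻²⁷) ≈ 2.257×10⁵ m/s.
B = mv/(|q|r) = (3.322×10⁻²⁷)(2.257×10⁵)/((1.602×10⁻¹⁹)(4.95×10⁻³)) ≈ 0.945 T.

B ≈ 0.945 T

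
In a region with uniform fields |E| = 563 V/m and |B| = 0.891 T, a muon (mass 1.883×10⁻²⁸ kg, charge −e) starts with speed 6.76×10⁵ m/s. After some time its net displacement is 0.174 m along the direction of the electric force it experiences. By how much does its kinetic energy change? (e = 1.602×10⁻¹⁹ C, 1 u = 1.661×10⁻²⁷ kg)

The magnetic force is always ⟂ v and does no work; only the electric force changes KE.
ΔKE = F_E · d = |q|E d = (1.602×10⁻¹⁹)(563)(0.174) ≈ 1.57×10⁻¹⁷ J.

ΔKE ≈ 1.57×10⁻¹⁷ J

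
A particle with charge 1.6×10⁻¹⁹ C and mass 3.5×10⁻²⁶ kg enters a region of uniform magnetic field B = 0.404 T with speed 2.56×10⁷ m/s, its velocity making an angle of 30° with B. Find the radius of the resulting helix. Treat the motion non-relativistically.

v⊥ = v sinθ = 2.56×10⁷·sin30° ≈ 1.280×10⁷ m/s.
r = m v⊥/(|q|B) = (3.5×10⁻²⁶)(1.280×10⁷)/((1.6×10⁻¹⁹)(0.404)) ≈ 6.93 m.

r ≈ 6.93 m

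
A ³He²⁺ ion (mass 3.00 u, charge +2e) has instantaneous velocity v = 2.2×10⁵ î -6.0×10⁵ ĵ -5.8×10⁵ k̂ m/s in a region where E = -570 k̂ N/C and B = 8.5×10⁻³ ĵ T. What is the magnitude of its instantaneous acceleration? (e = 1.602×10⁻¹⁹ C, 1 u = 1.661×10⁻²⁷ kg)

v×B = (4930, 0, 1870) N/C.
E + v×B = (4930, 0, 1300) N/C.
F = q(E + v×B) = (3.204×10⁻¹⁹ C)·(4930, 0, 1300) = (1.58×10⁻¹⁵, 0, 4.17×10⁻¹⁶) N.
|a| = |F|/m = 1.634×10⁻¹⁵/4.983×10⁻²⁷ ≈ 3.28×10¹¹ m/s².

|a| ≈ 3.28×10¹¹ m/s²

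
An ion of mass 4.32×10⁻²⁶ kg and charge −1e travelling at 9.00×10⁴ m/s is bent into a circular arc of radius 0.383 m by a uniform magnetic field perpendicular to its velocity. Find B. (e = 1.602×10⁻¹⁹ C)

B ≈ 0.0634 T

From |q|vB = mv²/r, B = mv/(|q|r).
B = (4.32×10⁻²⁶)(9.00×10⁴)/((1.602×10⁻¹⁹)(0.383)) ≈ 0.0634 T.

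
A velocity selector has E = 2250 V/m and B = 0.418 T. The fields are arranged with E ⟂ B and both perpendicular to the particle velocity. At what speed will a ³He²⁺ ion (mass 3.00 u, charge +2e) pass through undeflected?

Straight-line motion ⇒ electric and magnetic forces cancel, so E = vB.
v = E/B = 2250/0.418 = 5380 m/s.

v = 5380 m/s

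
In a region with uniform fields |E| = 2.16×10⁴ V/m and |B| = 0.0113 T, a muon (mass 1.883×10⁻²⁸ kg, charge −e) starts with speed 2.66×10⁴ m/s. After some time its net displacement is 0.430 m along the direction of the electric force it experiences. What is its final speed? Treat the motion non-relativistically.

B does no work; ΔKE = |q|E d.
½mv_f² = ½mv₀² + |q|Ed = ½(1.883×10⁻²⁸)(2.66×10⁴)² + (1.602×10⁻¹⁹)(2.16×10⁴)(0.430) ≈ 6.662×10⁻²⁰ J + 1.488×10⁻¹⁵ J ≈ 1.488×10⁻¹⁵ J.
v_f = √(2·1.488×10⁻¹⁵/1.883×10⁻²⁸) ≈ 3.98×10⁶ m/s.

v_f ≈ 3.98×10⁶ m/s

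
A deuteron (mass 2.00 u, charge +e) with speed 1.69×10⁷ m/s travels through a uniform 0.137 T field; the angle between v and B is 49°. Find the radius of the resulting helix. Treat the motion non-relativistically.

r ≈ 1.93 m

v⊥ = v sinθ = 1.69×10⁷·sin49° ≈ 1.275×10⁷ m/s.
r = m v⊥/(|q|B) = (3.322×10⁻²⁷)(1.275×10⁷)/((1.602×10⁻¹⁹)(0.137)) ≈ 1.93 m.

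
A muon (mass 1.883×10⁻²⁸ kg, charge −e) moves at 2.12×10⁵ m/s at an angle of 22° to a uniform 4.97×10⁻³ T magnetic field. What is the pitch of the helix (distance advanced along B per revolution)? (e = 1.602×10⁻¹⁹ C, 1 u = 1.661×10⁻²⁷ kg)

p ≈ 0.292 m

v∥ = v cosθ = 2.12×10⁵·cos22° ≈ 1.966×10⁵ m/s.
T = 2πm/(|q|B) = 2π(1.883×10⁻²⁸)/((1.602×10⁻¹⁹)(4.97×10⁻³)) ≈ 1.486×10⁻⁶ s.
pitch = v∥ T = (1.966×10⁵)(1.486×10⁻⁶) ≈ 0.292 m.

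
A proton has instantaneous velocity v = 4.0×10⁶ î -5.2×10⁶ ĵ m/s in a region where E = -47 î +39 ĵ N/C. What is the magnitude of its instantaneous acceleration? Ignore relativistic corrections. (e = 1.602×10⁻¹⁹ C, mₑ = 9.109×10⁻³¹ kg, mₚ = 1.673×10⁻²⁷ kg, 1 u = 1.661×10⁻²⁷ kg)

|a| ≈ 5.85×10⁹ m/s²

Only an electric field acts, so F = qE = (1.602×10⁻¹⁹ C)·(-47.0, 39.0, 0) = (-7.53×10⁻¹⁸, 6.25×10⁻¹⁸, 0) N.
|a| = |F|/m = 9.784×10⁻¹⁸/1.673×10⁻²⁷ ≈ 5.85×10⁹ m/s².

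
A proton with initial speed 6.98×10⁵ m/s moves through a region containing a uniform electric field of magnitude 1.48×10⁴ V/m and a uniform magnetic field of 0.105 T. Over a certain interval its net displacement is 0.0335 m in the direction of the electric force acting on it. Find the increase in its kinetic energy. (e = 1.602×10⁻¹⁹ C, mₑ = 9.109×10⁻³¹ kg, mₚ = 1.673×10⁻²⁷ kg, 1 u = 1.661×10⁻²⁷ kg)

The magnetic force is always ⟂ v and does no work; only the electric force changes KE.
ΔKE = F_E · d = |q|E d = (1.602×10⁻¹⁹)(1.48×10⁴)(0.0335) ≈ 7.94×10⁻¹⁷ J.

ΔKE ≈ 7.94×10⁻¹⁷ J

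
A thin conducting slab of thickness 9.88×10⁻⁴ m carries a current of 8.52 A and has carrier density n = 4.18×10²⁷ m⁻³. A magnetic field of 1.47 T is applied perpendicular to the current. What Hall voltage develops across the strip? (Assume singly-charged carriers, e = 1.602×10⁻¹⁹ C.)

V_H = IB/(n e t).
V_H = (8.52)(1.47)/((4.18×10²⁷)(1.602×10⁻¹⁹)(9.88×10⁻⁴)) ≈ 1.89×10⁻⁵ V.

V_H ≈ 1.89×10⁻⁵ V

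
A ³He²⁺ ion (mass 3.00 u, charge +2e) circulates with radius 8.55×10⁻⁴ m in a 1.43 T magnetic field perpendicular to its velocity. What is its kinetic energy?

v = |q|Br/m, then KE = ½mv² = (qBr)²/(2m).
v = (3.204×10⁻¹⁹)(1.43)(8.55×10⁻⁴)/4.983×10⁻²⁷ ≈ 7.861×10⁴ m/s.
KE = ½(4.983×10⁻²⁷)(7.861×10⁴)² ≈ 1.54×10⁻¹⁷ J.

KE ≈ 1.54×10⁻¹⁷ J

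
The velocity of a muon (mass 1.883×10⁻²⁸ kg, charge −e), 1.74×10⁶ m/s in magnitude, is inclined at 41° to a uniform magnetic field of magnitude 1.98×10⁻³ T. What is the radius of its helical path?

v⊥ = v sinθ = 1.74×10⁶·sin41° ≈ 1.142×10⁶ m/s.
r = m v⊥/(|q|B) = (1.883×10⁻²⁸)(1.142×10⁶)/((1.602×10⁻¹⁹)(1.98×10⁻³)) ≈ 0.678 m.

r ≈ 0.678 m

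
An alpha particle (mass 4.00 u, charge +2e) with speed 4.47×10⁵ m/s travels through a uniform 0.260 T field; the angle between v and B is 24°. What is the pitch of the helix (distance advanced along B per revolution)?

v∥ = v cosθ = 4.47×10⁵·cos24° ≈ 4.084×10⁵ m/s.
T = 2πm/(|q|B) = 2π(6.644×10⁻²⁷)/((3.204×10⁻¹⁹)(0.260)) ≈ 5.011×10⁻⁷ s.
pitch = v∥ T = (4.084×10⁵)(5.011×10⁻⁷) ≈ 0.205 m.

p ≈ 0.205 m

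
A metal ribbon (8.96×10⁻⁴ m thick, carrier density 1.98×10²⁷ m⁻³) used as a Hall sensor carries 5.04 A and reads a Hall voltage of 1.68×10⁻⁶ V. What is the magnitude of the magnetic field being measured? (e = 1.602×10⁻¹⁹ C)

From V_H = IB/(n e t), B = V_H n e t / I.
B = (1.68×10⁻⁶)(1.98×10²⁷)(1.602×10⁻¹⁹)(8.96×10⁻⁴)/5.04 ≈ 0.0947 T.

B ≈ 0.0947 T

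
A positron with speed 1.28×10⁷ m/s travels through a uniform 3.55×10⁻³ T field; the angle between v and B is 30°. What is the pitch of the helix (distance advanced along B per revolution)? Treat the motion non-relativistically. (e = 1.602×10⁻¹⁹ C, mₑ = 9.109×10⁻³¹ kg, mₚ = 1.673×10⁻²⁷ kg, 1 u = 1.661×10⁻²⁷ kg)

p ≈ 0.112 m

v∥ = v cosθ = 1.28×10⁷·cos30° ≈ 1.109×10⁷ m/s.
T = 2πm/(|q|B) = 2π(9.109×10⁻³¹)/((1.602×10⁻¹⁹)(3.55×10⁻³)) ≈ 1.006×10⁻⁸ s.
pitch = v∥ T = (1.109×10⁷)(1.006×10⁻⁸) ≈ 0.112 m.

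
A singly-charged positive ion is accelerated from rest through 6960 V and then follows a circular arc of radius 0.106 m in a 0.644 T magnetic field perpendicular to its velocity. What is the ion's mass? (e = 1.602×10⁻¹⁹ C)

Combine |q|V = ½mv² and r = mv/(|q|B): eliminate v to get m = qB²r²/(2V).
m = (1.602×10⁻¹⁹)(0.644)²(0.106)²/(2·6960) ≈ 5.36×10⁻²⁶ kg.

m ≈ 5.36×10⁻²⁶ kg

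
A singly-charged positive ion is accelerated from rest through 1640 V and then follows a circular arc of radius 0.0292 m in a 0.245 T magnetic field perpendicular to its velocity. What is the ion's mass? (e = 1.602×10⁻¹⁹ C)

m ≈ 2.50×10⁻²⁷ kg

Combine |q|V = ½mv² and r = mv/(|q|B): eliminate v to get m = qB²r²/(2V).
m = (1.602×10⁻¹⁹)(0.245)²(0.0292)²/(2·1640) ≈ 2.50×10⁻²⁷ kg.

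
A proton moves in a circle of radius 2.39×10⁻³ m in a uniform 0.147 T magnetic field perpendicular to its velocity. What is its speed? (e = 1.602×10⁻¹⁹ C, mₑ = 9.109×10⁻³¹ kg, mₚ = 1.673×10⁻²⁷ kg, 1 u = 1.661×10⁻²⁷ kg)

v ≈ 3.36×10⁴ m/s

From |q|vB = mv²/r, v = |q|Br/m.
v = (1.602×10⁻¹⁹)(0.147)(2.39×10⁻³)/1.673×10⁻²⁷ ≈ 3.36×10⁴ m/s.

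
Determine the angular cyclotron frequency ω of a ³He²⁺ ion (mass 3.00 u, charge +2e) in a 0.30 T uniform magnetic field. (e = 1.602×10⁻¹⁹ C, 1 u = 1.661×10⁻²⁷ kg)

ω = |q|B/m.
ω = (3.204×10⁻¹⁹)(0.30)/4.983×10⁻²⁷ ≈ 1.9×10⁷ rad/s.

ω ≈ 1.9×10⁷ rad/s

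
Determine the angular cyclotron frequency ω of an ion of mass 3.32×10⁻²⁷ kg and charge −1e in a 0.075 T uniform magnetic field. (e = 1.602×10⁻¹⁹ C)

ω ≈ 3.6×10⁶ rad/s

ω = |q|B/m.
ω = (1.602×10⁻¹⁹)(0.075)/3.32×10⁻²⁷ ≈ 3.6×10⁶ rad/s.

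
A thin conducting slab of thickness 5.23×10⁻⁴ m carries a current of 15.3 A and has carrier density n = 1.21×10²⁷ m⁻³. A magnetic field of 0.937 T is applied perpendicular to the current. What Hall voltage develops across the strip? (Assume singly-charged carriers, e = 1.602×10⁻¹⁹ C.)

V_H = IB/(n e t).
V_H = (15.3)(0.937)/((1.21×10²⁷)(1.602×10⁻¹⁹)(5.23×10⁻⁴)) ≈ 1.41×10⁻⁴ V.

V_H ≈ 1.41×10⁻⁴ V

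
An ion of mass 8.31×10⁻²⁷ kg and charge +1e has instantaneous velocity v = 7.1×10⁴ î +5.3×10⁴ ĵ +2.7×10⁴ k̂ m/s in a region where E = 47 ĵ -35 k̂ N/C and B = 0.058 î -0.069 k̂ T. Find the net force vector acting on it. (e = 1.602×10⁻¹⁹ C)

v×B = (-3660, 6460, -3070) N/C.
E + v×B = (-3660, 6510, -3110) N/C.
F = q(E + v×B) = (1.602×10⁻¹⁹ C)·(-3660, 6510, -3110) = (-5.86×10⁻¹⁶, 1.04×10⁻¹⁵, -4.98×10⁻¹⁶) N.

F ≈ (-5.86×10⁻¹⁶, 1.04×10⁻¹⁵, -4.98×10⁻¹⁶) N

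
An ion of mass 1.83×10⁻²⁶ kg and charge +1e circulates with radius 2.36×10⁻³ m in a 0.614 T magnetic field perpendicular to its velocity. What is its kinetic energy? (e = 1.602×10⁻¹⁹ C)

v = |q|Br/m, then KE = ½mv² = (qBr)²/(2m).
v = (1.602×10⁻¹⁹)(0.614)(2.36×10⁻³)/1.83×10⁻²⁶ ≈ 1.269×10⁴ m/s.
KE = ½(1.83×10⁻²⁶)(1.269×10⁴)² ≈ 1.47×10⁻¹⁸ J.

KE ≈ 1.47×10⁻¹⁸ J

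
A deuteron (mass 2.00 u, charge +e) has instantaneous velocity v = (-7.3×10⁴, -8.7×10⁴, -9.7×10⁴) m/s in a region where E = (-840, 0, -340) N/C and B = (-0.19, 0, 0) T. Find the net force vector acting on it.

v×B = (0, 1.84×10⁴, -1.65×10⁴) N/C.
E + v×B = (-840, 1.84×10⁴, -1.69×10⁴) N/C.
F = q(E + v×B) = (1.602×10⁻¹⁹ C)·(-840, 1.84×10⁴, -1.69×10⁴) = (-1.35×10⁻¹⁶, 2.95×10⁻¹⁵, -2.70×10⁻¹⁵) N.

F ≈ (-1.35×10⁻¹⁶, 2.95×10⁻¹⁵, -2.70×10⁻¹⁵) N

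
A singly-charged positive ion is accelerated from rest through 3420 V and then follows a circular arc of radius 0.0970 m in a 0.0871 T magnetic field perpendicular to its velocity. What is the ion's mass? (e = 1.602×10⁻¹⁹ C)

Combine |q|V = ½mv² and r = mv/(|q|B): eliminate v to get m = qB²r²/(2V).
m = (1.602×10⁻¹⁹)(0.0871)²(0.0970)²/(2·3420) ≈ 1.67×10⁻²⁷ kg.

m ≈ 1.67×10⁻²⁷ kg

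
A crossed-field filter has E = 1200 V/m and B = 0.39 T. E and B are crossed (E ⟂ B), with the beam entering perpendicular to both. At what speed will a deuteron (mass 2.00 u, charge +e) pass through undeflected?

v = 3100 m/s

Straight-line motion ⇒ electric and magnetic forces cancel, so E = vB.
v = E/B = 1200/0.39 = 3100 m/s.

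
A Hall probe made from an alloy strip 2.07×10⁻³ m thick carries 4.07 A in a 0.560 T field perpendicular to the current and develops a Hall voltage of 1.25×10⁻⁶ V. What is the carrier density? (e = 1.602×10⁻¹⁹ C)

From V_H = IB/(n e t), n = IB/(V_H e t).
n = (4.07)(0.560)/((1.25×10⁻⁶)(1.602×10⁻¹⁹)(2.07×10⁻³)) ≈ 5.50×10²⁷ m⁻³.

n ≈ 5.50×10²⁷ m⁻³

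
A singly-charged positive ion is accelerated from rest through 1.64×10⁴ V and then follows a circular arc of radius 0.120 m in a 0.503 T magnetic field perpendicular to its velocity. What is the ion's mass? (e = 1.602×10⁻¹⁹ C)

Combine |q|V = ½mv² and r = mv/(|q|B): eliminate v to get m = qB²r²/(2V).
m = (1.602×10⁻¹⁹)(0.503)²(0.120)²/(2·1.64×10⁴) ≈ 1.78×10⁻²⁶ kg.

m ≈ 1.78×10⁻²⁶ kg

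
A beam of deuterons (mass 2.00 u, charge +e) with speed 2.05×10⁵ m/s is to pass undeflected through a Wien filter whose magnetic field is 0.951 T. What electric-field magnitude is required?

For straight-line motion qE = qvB, so E = vB.
E = 2.05×10⁵ × 0.951 = 1.95×10⁵ V/m.

E = 1.95×10⁵ V/m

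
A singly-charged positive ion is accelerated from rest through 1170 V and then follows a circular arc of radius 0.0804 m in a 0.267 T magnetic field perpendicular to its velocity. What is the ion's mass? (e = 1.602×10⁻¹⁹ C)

m ≈ 3.15×10⁻²⁶ kg

Combine |q|V = ½mv² and r = mv/(|q|B): eliminate v to get m = qB²r²/(2V).
m = (1.602×10⁻¹⁹)(0.267)²(0.0804)²/(2·1170) ≈ 3.15×10⁻²⁶ kg.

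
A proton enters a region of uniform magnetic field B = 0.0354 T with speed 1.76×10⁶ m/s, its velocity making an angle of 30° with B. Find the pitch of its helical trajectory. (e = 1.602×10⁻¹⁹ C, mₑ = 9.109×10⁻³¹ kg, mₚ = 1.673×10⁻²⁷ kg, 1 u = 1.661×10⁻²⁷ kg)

p ≈ 2.83 m

v∥ = v cosθ = 1.76×10⁶·cos30° ≈ 1.524×10⁶ m/s.
T = 2πm/(|q|B) = 2π(1.673×10⁻²⁷)/((1.602×10⁻¹⁹)(0.0354)) ≈ 1.854×10⁻⁶ s.
pitch = v∥ T = (1.524×10⁶)(1.854×10⁻⁶) ≈ 2.83 m.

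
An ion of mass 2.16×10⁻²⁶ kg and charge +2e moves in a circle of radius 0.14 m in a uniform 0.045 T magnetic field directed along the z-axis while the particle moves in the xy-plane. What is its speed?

v ≈ 9.3×10⁴ m/s

From |q|vB = mv²/r, v = |q|Br/m.
v = (3.204×10⁻¹⁹)(0.045)(0.14)/2.16×10⁻²⁶ ≈ 9.3×10⁴ m/s.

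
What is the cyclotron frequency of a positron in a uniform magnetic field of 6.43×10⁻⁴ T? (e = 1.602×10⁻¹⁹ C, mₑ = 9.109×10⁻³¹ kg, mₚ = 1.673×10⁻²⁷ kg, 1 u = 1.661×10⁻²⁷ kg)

f ≈ 1.80×10⁷ Hz

f = |q|B/(2πm).
f = (1.602×10⁻¹⁹)(6.43×10⁻⁴)/(2π·9.109×10⁻³¹) ≈ 1.80×10⁷ Hz.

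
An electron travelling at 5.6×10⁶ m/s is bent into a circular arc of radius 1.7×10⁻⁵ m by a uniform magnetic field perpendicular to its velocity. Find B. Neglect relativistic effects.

From |q|vB = mv²/r, B = mv/(|q|r).
B = (9.109×10⁻³¹)(5.6×10⁶)/((1.602×10⁻¹⁹)(1.7×10⁻⁵)) ≈ 1.9 T.

B ≈ 1.9 T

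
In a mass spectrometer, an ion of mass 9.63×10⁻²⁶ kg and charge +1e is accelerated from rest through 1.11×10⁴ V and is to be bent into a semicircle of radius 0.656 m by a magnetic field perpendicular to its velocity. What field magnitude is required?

v = √(2|q|V/m) = √(2·1.602×10⁻¹⁹·1.11×10⁴/9.63×10⁻²⁶) ≈ 1.922×10⁵ m/s.
B = mv/(|q|r) = (9.63×10⁻²⁶)(1.922×10⁵)/((1.602×10⁻¹⁹)(0.656)) ≈ 0.176 T.

B ≈ 0.176 T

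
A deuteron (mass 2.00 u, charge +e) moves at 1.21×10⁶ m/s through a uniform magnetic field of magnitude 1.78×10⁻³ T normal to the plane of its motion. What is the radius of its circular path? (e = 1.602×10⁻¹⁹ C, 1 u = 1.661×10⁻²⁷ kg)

The magnetic force provides the centripetal force: |q|vB = mv²/r.
r = mv/(|q|B) = (3.322×10⁻²⁷)(1.21×10⁶)/((1.602×10⁻¹⁹)(1.78×10⁻³)) ≈ 14.1 m.

r ≈ 14.1 m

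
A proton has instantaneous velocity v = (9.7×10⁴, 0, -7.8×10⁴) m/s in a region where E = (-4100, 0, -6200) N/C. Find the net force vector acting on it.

Only an electric field acts, so F = qE = (1.602×10⁻¹⁹ C)·(-4100, 0, -6200) = (-6.57×10⁻¹⁶, 0, -9.93×10⁻¹⁶) N.

F ≈ (-6.57×10⁻¹⁶, 0, -9.93×10⁻¹⁶) N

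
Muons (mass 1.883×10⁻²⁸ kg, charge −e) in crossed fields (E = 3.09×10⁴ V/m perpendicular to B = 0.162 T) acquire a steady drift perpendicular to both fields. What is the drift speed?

The E×B drift speed is v_d = E/B.
v_d = 3.09×10⁴/0.162 = 1.91×10⁵ m/s.

v_d ≈ 1.91×10⁵ m/s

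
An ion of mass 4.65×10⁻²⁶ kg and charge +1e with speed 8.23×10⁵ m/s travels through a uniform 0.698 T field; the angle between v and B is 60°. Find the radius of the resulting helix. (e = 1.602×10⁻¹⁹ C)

v⊥ = v sinθ = 8.23×10⁵·sin60° ≈ 7.127×10⁵ m/s.
r = m v⊥/(|q|B) = (4.65×10⁻²⁶)(7.127×10⁵)/((1.602×10⁻¹⁹)(0.698)) ≈ 0.296 m.

r ≈ 0.296 m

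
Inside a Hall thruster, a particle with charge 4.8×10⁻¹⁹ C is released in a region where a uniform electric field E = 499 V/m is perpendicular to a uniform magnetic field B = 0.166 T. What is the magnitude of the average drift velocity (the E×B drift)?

The E×B drift speed is v_d = E/B.
v_d = 499/0.166 = 3010 m/s.

v_d ≈ 3010 m/s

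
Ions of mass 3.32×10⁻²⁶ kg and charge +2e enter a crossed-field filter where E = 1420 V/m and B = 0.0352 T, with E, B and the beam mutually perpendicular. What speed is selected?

Zero net Lorentz force requires |qE| = |q v×B|, i.e. E = vB.
v = E/B = 1420/0.0352 = 4.03×10⁴ m/s.

v = 4.03×10⁴ m/s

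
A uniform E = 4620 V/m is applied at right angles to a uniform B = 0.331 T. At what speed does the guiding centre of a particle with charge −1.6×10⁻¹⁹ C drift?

v_d ≈ 1.40×10⁴ m/s

In crossed fields the guiding centre drifts at v_d = |E×B|/B² = E/B, independent of charge and mass.
v_d = 4620/0.331 = 1.40×10⁴ m/s.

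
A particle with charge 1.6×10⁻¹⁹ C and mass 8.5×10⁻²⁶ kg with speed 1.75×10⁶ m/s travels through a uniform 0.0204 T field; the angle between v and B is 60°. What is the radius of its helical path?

r ≈ 39.5 m

v⊥ = v sinθ = 1.75×10⁶·sin60° ≈ 1.516×10⁶ m/s.
r = m v⊥/(|q|B) = (8.5×10⁻²⁶)(1.516×10⁶)/((1.6×10⁻¹⁹)(0.0204)) ≈ 39.5 m.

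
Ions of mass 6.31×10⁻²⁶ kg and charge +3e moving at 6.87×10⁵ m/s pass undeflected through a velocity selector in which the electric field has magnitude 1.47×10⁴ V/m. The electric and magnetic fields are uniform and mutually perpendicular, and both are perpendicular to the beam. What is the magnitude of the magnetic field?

Balance of forces in the selector: qE = qvB ⇒ B = E/v.
B = 1.47×10⁴/6.87×10⁵ = 0.0214 T.

B = 0.0214 T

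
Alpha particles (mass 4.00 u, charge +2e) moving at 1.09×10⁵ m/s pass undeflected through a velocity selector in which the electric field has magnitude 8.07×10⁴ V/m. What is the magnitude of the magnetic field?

Balance of forces in the selector: qE = qvB ⇒ B = E/v.
B = 8.07×10⁴/1.09×10⁵ = 0.740 T.

B = 0.740 T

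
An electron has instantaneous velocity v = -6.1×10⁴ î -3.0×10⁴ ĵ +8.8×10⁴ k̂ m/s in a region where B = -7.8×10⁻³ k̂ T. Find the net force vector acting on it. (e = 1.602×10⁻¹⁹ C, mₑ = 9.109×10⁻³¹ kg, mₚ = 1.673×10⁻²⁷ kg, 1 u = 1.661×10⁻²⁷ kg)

F ≈ (-3.75×10⁻¹⁷, 7.62×10⁻¹⁷, 0) N

v×B = (234, -476, 0) N/C.
F = q v×B = (−1.602×10⁻¹⁹ C)·(234, -476, 0) = (-3.75×10⁻¹⁷, 7.62×10⁻¹⁷, 0) N.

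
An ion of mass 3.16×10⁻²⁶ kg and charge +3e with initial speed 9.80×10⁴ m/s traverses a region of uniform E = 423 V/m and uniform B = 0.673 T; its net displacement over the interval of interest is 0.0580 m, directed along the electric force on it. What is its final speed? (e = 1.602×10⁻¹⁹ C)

v_f ≈ 1.02×10⁵ m/s

B does no work; ΔKE = |q|E d.
½mv_f² = ½mv₀² + |q|Ed = ½(3.16×10⁻²⁶)(9.80×10⁴)² + (4.806×10⁻¹⁹)(423)(0.0580) ≈ 1.517×10⁻¹⁶ J + 1.179×10⁻¹⁷ J ≈ 1.635×10⁻¹⁶ J.
v_f = √(2·1.635×10⁻¹⁶/3.16×10⁻²⁶) ≈ 1.02×10⁵ m/s.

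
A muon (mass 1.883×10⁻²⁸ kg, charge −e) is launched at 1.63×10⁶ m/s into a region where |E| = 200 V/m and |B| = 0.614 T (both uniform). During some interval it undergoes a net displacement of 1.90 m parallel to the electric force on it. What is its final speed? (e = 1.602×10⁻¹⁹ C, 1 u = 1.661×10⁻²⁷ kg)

B does no work; ΔKE = |q|E d.
½mv_f² = ½mv₀² + |q|Ed = ½(1.883×10⁻²⁸)(1.63×10⁶)² + (1.602×10⁻¹⁹)(200)(1.90) ≈ 2.501×10⁻¹⁶ J + 6.088×10⁻¹⁷ J ≈ 3.110×10⁻¹⁶ J.
v_f = √(2·3.110×10⁻¹⁶/1.883×10⁻²⁸) ≈ 1.82×10⁶ m/s.

v_f ≈ 1.82×10⁶ m/s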